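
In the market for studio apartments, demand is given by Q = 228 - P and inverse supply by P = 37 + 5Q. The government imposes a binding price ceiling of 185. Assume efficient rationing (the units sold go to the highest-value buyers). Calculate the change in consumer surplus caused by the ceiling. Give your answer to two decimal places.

Rewriting demand in inverse form: P = 228 - Q.
Free-market equilibrium: 228 - Q = 37 + 5Q gives Q* = 31.8333, P* = 196.1667.
At P = 185, sellers supply (185 - 37)/5 = 29.6 while buyers want more, so the quantity traded is 29.6 at price 185.
CS goes from (1/2)(31.8333)(31.8333) = 506.6806 to 834.72 (computed as (228 - 185)(29.6) - (1/2)(1)(29.6)^2), a change of 328.0394.

328.04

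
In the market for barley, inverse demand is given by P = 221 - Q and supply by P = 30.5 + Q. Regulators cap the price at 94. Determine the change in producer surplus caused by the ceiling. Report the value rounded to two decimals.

Without the control, 221 - Q = 30.5 + Q so Q* = 95.25 and P* = 125.75.
At the ceiling price 94, quantity supplied is (94 - 30.5)/1 = 63.5; supply is the short side, so Q = 63.5 trades at P = 94.
PS goes from (1/2)(95.25)(95.25) = 4536.2812 to 2016.125 (computed as (94 - 30.5)(63.5) - (1/2)(1)(63.5)^2), a change of -2520.1562.

-2520.16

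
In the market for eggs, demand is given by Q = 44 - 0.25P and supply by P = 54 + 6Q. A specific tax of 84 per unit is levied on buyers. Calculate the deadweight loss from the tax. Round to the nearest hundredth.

352.80

Rewriting demand in inverse form: P = 176 - 4Q.
Pre-tax equilibrium: 176 - 4Q = 54 + 6Q gives Q* = 12.2, P* = 127.2.
A tax on buyers shifts demand down by 84: (176 - 84) - 4Q = 54 + 6Q, so Q_t = 3.8. Buyers pay P_b = 160.8; sellers receive P_s = P_b - 84 = 76.8.
The welfare triangle lost has base Q* - Q_t = 8.4 and height t = 84, so DWL = (1/2)(8.4)(84) = 352.8.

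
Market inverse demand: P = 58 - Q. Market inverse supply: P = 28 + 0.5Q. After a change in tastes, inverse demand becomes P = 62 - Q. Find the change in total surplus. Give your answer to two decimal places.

85.33

Initial equilibrium: Q_0 = 20, P_0 = 38; CS_0 = (1/2)(20)(20) = 200, PS_0 = (1/2)(20)(10) = 100.
New equilibrium: 62 - Q = 28 + 0.5Q gives Q_1 = 22.6667, P_1 = 39.3333; CS_1 = 256.8889, PS_1 = 128.4444.
Change in total surplus = (256.8889 + 128.4444) - (200 + 100) = 85.3333.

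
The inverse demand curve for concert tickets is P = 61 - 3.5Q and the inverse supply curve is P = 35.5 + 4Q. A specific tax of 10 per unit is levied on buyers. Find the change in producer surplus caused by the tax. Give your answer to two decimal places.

Pre-tax equilibrium: 61 - 3.5Q = 35.5 + 4Q gives Q* = 3.4, P* = 49.1.
With the tax, buyers' net willingness to pay falls by 10: (61 - 10) - 3.5Q = 35.5 + 4Q, so Q_t = 2.0667. Buyers pay P_b = 53.7667; sellers receive P_s = P_b - 10 = 43.7667.
Producers lose the trapezoid between P_s and P* out to Q_t plus the triangle from Q_t to Q*: change in PS = 8.5422 - 23.12 = -14.5778.

-14.58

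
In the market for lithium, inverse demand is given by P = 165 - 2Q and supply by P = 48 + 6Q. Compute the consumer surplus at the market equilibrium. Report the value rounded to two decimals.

213.89

Setting demand equal to supply, 117 = 8Q, so Q* = 14.625 and P* = 135.75.
Consumer surplus is the triangle under demand above P*: (1/2)(14.625)(165 - 135.75) = (1/2)(14.625)(29.25) = 213.8906.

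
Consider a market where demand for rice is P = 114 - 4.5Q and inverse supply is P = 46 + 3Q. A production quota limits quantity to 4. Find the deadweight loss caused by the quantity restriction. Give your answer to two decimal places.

Unrestricted equilibrium: Q* = (114 - 46)/(4.5 + 3) = 9.0667.
At Q = 4 the demand price is 114 - 4.5(4) = 96 and the supply price is 46 + 3(4) = 58.
Deadweight loss is the triangle between the curves from 4 to 9.0667: (1/2)(96 - 58)(9.0667 - 4) = 96.2667.

96.27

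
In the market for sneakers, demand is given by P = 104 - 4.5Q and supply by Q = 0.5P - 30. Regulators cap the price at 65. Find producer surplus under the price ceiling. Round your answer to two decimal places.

6.25

Rewriting supply in inverse form: P = 60 + 2Q.
Without the control, 104 - 4.5Q = 60 + 2Q so Q* = 6.7692 and P* = 73.5385.
At the ceiling price 65, quantity supplied is (65 - 60)/2 = 2.5; supply is the short side, so Q = 2.5 trades at P = 65.
PS is the triangle above supply below 65: (1/2)(2.5)(65 - 60) = 6.25.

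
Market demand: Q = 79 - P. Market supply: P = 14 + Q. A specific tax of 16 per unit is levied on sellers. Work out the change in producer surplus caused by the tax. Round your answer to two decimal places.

Rewriting demand in inverse form: P = 79 - Q.
Pre-tax equilibrium: 79 - Q = 14 + Q gives Q* = 32.5, P* = 46.5.
With the tax, sellers need 16 more per unit: 79 - Q = 14 + Q + 16, so Q_t = 24.5. Buyers pay P_b = 54.5; sellers receive P_s = P_b - 16 = 38.5.
PS falls from (1/2)(32.5)(32.5) = 528.125 to (1/2)(24.5)(24.5) = 300.125, a change of -228.

-228.00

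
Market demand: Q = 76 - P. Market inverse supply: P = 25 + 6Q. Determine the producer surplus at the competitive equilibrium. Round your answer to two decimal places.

Rewriting demand in inverse form: P = 76 - Q.
Equilibrium: 76 - Q = 25 + 6Q, so Q* = 7.2857 and P* = 68.7143.
The supply curve's price intercept is 25, so PS = (1/2)(Q*)(P* - 25) = (1/2)(7.2857)(43.7143) = 159.2449.

159.24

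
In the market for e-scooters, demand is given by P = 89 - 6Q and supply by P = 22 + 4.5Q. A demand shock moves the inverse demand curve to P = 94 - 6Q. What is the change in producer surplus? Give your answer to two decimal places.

14.18

Initial equilibrium: Q_0 = 6.381, P_0 = 50.7143; CS_0 = (1/2)(6.381)(38.2857) = 122.1497, PS_0 = (1/2)(6.381)(28.7143) = 91.6122.
New equilibrium: 94 - 6Q = 22 + 4.5Q gives Q_1 = 6.8571, P_1 = 52.8571; CS_1 = 141.0612, PS_1 = 105.7959.
Change in producer surplus = 105.7959 - 91.6122 = 14.1837.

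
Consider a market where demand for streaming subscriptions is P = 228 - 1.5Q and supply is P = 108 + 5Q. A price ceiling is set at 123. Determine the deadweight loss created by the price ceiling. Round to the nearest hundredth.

Free-market equilibrium: 228 - 1.5Q = 108 + 5Q gives Q* = 18.4615, P* = 200.3077.
At the ceiling price 123, quantity supplied is (123 - 108)/5 = 3; supply is the short side, so Q = 3 trades at P = 123.
The lost-trades triangle has base Q* - 3 = 15.4615 and height equal to the gap between the curves at Q = 3, which is 223.5 - 123 = 100.5. DWL = (1/2)(15.4615)(100.5) = 776.9423.

776.94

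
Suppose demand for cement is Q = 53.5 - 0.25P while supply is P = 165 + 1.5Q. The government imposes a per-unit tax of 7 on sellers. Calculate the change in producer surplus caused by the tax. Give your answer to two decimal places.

Rewriting demand in inverse form: P = 214 - 4Q.
Without the tax, 214 - 4Q = 165 + 1.5Q so Q* = 8.9091 and P* = 178.3636.
A tax on sellers shifts supply up by 7: 214 - 4Q = 165 + 1.5Q + 7, so Q_t = 7.6364. Buyers pay P_b = 183.4545; sellers receive P_s = P_b - 7 = 176.4545.
PS falls from (1/2)(8.9091)(13.3636) = 59.5289 to (1/2)(7.6364)(11.4545) = 43.7355, a change of -15.7934.

-15.79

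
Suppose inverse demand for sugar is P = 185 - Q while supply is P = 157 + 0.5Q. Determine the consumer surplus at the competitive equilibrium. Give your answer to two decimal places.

174.22

Set 185 - Q = 157 + 0.5Q, which gives 28 = 1.5Q, so Q* = 18.6667 and P* = 185 - (18.6667) = 166.3333.
Consumer surplus is the triangle under demand above P*: (1/2)(18.6667)(185 - 166.3333) = (1/2)(18.6667)(18.6667) = 174.2222.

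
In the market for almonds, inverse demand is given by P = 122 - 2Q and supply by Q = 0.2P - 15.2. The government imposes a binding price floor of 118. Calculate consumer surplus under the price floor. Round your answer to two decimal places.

4.00

Rewriting supply in inverse form: P = 76 + 5Q.
Free-market equilibrium: 122 - 2Q = 76 + 5Q gives Q* = 6.5714, P* = 108.8571.
At the floor price 118, quantity demanded is (122 - 118)/2 = 2; demand is the short side, so Q = 2 trades at P = 118.
CS is the triangle under demand above 118: (1/2)(2)(122 - 118) = 4.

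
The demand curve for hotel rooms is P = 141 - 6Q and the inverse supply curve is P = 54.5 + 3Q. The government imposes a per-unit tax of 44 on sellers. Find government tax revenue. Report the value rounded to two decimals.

207.78

Pre-tax equilibrium: 141 - 6Q = 54.5 + 3Q gives Q* = 9.6111, P* = 83.3333.
A tax on sellers shifts supply up by 44: 141 - 6Q = 54.5 + 3Q + 44, so Q_t = 4.7222. Buyers pay P_b = 112.6667; sellers receive P_s = P_b - 44 = 68.6667.
Revenue is the tax times quantity traded: 44 x 4.7222 = 207.7778.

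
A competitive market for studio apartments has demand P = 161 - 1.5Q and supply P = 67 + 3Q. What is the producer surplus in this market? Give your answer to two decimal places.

Set 161 - 1.5Q = 67 + 3Q, which gives 94 = 4.5Q, so Q* = 20.8889 and P* = 161 - 1.5(20.8889) = 129.6667.
The supply curve's price intercept is 67, so PS = (1/2)(Q*)(P* - 67) = (1/2)(20.8889)(62.6667) = 654.5185.

654.52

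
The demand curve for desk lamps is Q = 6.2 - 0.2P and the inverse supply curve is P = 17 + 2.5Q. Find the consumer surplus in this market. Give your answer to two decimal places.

Rewriting demand in inverse form: P = 31 - 5Q.
Set 31 - 5Q = 17 + 2.5Q, which gives 14 = 7.5Q, so Q* = 1.8667 and P* = 31 - 5(1.8667) = 21.6667.
Consumer surplus is the triangle under demand above P*: (1/2)(1.8667)(31 - 21.6667) = (1/2)(1.8667)(9.3333) = 8.7111.

8.71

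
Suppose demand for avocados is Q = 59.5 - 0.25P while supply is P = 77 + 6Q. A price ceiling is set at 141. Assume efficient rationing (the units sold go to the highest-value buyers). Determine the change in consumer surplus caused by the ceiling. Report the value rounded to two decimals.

288.69

Rewriting demand in inverse form: P = 238 - 4Q.
Free-market equilibrium: 238 - 4Q = 77 + 6Q gives Q* = 16.1, P* = 173.6.
At P = 141, sellers supply (141 - 77)/6 = 10.6667 while buyers want more, so the quantity traded is 10.6667 at price 141.
CS goes from (1/2)(16.1)(64.4) = 518.42 to 807.1111 (computed as (238 - 141)(10.6667) - (1/2)(4)(10.6667)^2), a change of 288.6911.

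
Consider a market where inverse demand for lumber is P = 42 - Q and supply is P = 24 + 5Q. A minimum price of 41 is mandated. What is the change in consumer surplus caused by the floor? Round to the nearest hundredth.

-4.00

Free-market equilibrium: 42 - Q = 24 + 5Q gives Q* = 3, P* = 39.
At P = 41, buyers demand (42 - 41)/1 = 1 while sellers would supply more, so the quantity traded is 1 at price 41.
CS goes from (1/2)(3)(3) = 4.5 to 0.5 (computed as (42 - 41)(1) - (1/2)(1)(1)^2), a change of -4.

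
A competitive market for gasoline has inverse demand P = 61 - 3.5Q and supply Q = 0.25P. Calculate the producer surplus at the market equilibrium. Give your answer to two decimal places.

Rewriting supply in inverse form: P = 4Q.
Set 61 - 3.5Q = 4Q, which gives 61 = 7.5Q, so Q* = 8.1333 and P* = 61 - 3.5(8.1333) = 32.5333.
Producer surplus is the triangle above supply below P*: (1/2)(8.1333)(32.5333 - 0) = (1/2)(8.1333)(32.5333) = 132.3022.

132.30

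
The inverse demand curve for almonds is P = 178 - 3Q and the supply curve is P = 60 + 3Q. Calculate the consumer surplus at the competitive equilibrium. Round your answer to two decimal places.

Set 178 - 3Q = 60 + 3Q, which gives 118 = 6Q, so Q* = 19.6667 and P* = 178 - 3(19.6667) = 119.
The demand choke price is 178, so CS = (1/2)(Q*)(178 - P*) = (1/2)(19.6667)(59) = 580.1667.

580.17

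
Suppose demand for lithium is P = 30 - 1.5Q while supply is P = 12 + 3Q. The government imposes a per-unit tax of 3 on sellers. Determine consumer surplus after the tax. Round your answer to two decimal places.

Without the tax, 30 - 1.5Q = 12 + 3Q so Q* = 4 and P* = 24.
With the tax, sellers need 3 more per unit: 30 - 1.5Q = 12 + 3Q + 3, so Q_t = 3.3333. Buyers pay P_b = 25; sellers receive P_s = P_b - 3 = 22.
CS = (1/2)(Q_t)(30 - P_b) = (1/2)(3.3333)(5) = 8.3333.

8.33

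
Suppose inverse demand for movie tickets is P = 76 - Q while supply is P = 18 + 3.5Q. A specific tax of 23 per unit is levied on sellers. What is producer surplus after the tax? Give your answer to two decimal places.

105.86

Without the tax, 76 - Q = 18 + 3.5Q so Q* = 12.8889 and P* = 63.1111.
A tax on sellers shifts supply up by 23: 76 - Q = 18 + 3.5Q + 23, so Q_t = 7.7778. Buyers pay P_b = 68.2222; sellers receive P_s = P_b - 23 = 45.2222.
Producer surplus is the triangle above supply below P_s: (1/2)(7.7778)(45.2222 - 18) = 105.8642.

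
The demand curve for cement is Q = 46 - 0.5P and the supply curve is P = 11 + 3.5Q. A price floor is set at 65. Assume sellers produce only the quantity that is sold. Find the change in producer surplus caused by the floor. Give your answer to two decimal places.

Rewriting demand in inverse form: P = 92 - 2Q.
Without the control, 92 - 2Q = 11 + 3.5Q so Q* = 14.7273 and P* = 62.5455.
At the floor price 65, quantity demanded is (92 - 65)/2 = 13.5; demand is the short side, so Q = 13.5 trades at P = 65.
PS goes from (1/2)(14.7273)(51.5455) = 379.562 to 410.0625 (computed as (65 - 11)(13.5) - (1/2)(3.5)(13.5)^2), a change of 30.5005.

30.50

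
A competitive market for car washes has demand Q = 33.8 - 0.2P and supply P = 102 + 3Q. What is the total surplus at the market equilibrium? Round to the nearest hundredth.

280.56

Rewriting demand in inverse form: P = 169 - 5Q.
Setting demand equal to supply, 67 = 8Q, so Q* = 8.375 and P* = 127.125.
CS = (1/2)(8.375)(41.875) = 175.3516 and PS = (1/2)(8.375)(25.125) = 105.2109, so total surplus = 280.5625.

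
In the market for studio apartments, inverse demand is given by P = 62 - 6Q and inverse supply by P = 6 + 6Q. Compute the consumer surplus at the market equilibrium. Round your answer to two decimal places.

Equilibrium: 62 - 6Q = 6 + 6Q, so Q* = 4.6667 and P* = 34.
CS is the area between the demand curve and P* from 0 to Q*: (1/2)(4.6667)(28) = 65.3333.

65.33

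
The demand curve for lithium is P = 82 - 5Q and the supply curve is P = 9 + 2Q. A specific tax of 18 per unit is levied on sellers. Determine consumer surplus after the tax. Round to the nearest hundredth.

154.34

Pre-tax equilibrium: 82 - 5Q = 9 + 2Q gives Q* = 10.4286, P* = 29.8571.
With the tax, sellers need 18 more per unit: 82 - 5Q = 9 + 2Q + 18, so Q_t = 7.8571. Buyers pay P_b = 42.7143; sellers receive P_s = P_b - 18 = 24.7143.
CS = (1/2)(Q_t)(82 - P_b) = (1/2)(7.8571)(39.2857) = 154.3367.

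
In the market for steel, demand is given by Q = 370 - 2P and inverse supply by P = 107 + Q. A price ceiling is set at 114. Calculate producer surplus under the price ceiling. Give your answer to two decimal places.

Rewriting demand in inverse form: P = 185 - 0.5Q.
Free-market equilibrium: 185 - 0.5Q = 107 + Q gives Q* = 52, P* = 159.
At the ceiling price 114, quantity supplied is (114 - 107)/1 = 7; supply is the short side, so Q = 7 trades at P = 114.
PS is the triangle above supply below 114: (1/2)(7)(114 - 107) = 24.5.

24.50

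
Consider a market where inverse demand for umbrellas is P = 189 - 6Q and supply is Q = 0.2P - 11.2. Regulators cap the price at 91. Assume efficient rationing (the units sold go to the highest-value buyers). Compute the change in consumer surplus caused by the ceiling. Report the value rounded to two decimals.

100.43

Rewriting supply in inverse form: P = 56 + 5Q.
Without the control, 189 - 6Q = 56 + 5Q so Q* = 12.0909 and P* = 116.4545.
At P = 91, sellers supply (91 - 56)/5 = 7 while buyers want more, so the quantity traded is 7 at price 91.
CS goes from (1/2)(12.0909)(72.5455) = 438.5702 to 539 (computed as (189 - 91)(7) - (1/2)(6)(7)^2), a change of 100.4298.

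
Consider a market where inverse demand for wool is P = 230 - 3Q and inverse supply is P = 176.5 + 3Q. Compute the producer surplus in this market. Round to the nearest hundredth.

Setting demand equal to supply, 53.5 = 6Q, so Q* = 8.9167 and P* = 203.25.
PS is the area between P* and the supply curve from 0 to Q*: (1/2)(8.9167)(26.75) = 119.2604.

119.26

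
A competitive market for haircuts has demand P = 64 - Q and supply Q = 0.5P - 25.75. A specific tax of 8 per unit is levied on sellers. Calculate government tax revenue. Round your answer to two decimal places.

Rewriting supply in inverse form: P = 51.5 + 2Q.
Without the tax, 64 - Q = 51.5 + 2Q so Q* = 4.1667 and P* = 59.8333.
With the tax, sellers need 8 more per unit: 64 - Q = 51.5 + 2Q + 8, so Q_t = 1.5. Buyers pay P_b = 62.5; sellers receive P_s = P_b - 8 = 54.5.
Tax revenue = t x Q_t = 8 x 1.5 = 12.

12.00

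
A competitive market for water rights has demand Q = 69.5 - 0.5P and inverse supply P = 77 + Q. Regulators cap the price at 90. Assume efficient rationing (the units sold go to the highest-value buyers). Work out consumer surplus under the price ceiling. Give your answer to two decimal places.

468.00

Rewriting demand in inverse form: P = 139 - 2Q.
Without the control, 139 - 2Q = 77 + Q so Q* = 20.6667 and P* = 97.6667.
At the ceiling price 90, quantity supplied is (90 - 77)/1 = 13; supply is the short side, so Q = 13 trades at P = 90.
The demand price at Q = 13 is 113. CS is the trapezoid between demand and 90 over [0, 13]: (1/2)[(139 - 90) + (113 - 90)](13) = 468.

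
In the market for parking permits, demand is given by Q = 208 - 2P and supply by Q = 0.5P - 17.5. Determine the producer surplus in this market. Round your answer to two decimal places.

761.76

Rewriting demand in inverse form: P = 104 - 0.5Q.
Rewriting supply in inverse form: P = 35 + 2Q.
Setting demand equal to supply, 69 = 2.5Q, so Q* = 27.6 and P* = 90.2.
The supply curve's price intercept is 35, so PS = (1/2)(Q*)(P* - 35) = (1/2)(27.6)(55.2) = 761.76.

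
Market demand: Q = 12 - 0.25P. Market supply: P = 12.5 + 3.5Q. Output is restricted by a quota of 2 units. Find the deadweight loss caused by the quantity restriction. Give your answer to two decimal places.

Rewriting demand in inverse form: P = 48 - 4Q.
Unrestricted equilibrium: Q* = (48 - 12.5)/(4 + 3.5) = 4.7333.
At Q = 2 the demand price is 48 - 4(2) = 40 and the supply price is 12.5 + 3.5(2) = 19.5.
DWL = (1/2)(gap between curves at 2) x (Q* - 2) = (1/2)(20.5)(2.7333) = 28.0167.

28.02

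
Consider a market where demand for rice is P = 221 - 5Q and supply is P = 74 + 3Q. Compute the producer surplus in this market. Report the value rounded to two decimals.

506.46

Equilibrium: 221 - 5Q = 74 + 3Q, so Q* = 18.375 and P* = 129.125.
The supply curve's price intercept is 74, so PS = (1/2)(Q*)(P* - 74) = (1/2)(18.375)(55.125) = 506.4609.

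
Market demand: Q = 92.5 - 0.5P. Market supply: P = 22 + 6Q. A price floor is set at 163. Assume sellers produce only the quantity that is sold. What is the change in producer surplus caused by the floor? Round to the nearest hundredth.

-57.42

Rewriting demand in inverse form: P = 185 - 2Q.
Without the control, 185 - 2Q = 22 + 6Q so Q* = 20.375 and P* = 144.25.
At the floor price 163, quantity demanded is (185 - 163)/2 = 11; demand is the short side, so Q = 11 trades at P = 163.
PS goes from (1/2)(20.375)(122.25) = 1245.4219 to 1188 (computed as (163 - 22)(11) - (1/2)(6)(11)^2), a change of -57.4219.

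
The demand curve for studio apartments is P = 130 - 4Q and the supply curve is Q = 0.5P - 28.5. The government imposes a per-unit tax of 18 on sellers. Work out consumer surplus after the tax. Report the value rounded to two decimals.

Rewriting supply in inverse form: P = 57 + 2Q.
Without the tax, 130 - 4Q = 57 + 2Q so Q* = 12.1667 and P* = 81.3333.
A tax on sellers shifts supply up by 18: 130 - 4Q = 57 + 2Q + 18, so Q_t = 9.1667. Buyers pay P_b = 93.3333; sellers receive P_s = P_b - 18 = 75.3333.
Consumer surplus is the triangle under demand above P_b: (1/2)(9.1667)(130 - 93.3333) = 168.0556.

168.06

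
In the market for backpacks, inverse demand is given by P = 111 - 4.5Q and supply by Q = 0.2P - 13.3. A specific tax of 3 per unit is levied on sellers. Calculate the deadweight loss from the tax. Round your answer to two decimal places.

0.47

Rewriting supply in inverse form: P = 66.5 + 5Q.
Without the tax, 111 - 4.5Q = 66.5 + 5Q so Q* = 4.6842 and P* = 89.9211.
A tax on sellers shifts supply up by 3: 111 - 4.5Q = 66.5 + 5Q + 3, so Q_t = 4.3684. Buyers pay P_b = 91.3421; sellers receive P_s = P_b - 3 = 88.3421.
The welfare triangle lost has base Q* - Q_t = 0.3158 and height t = 3, so DWL = (1/2)(0.3158)(3) = 0.4737.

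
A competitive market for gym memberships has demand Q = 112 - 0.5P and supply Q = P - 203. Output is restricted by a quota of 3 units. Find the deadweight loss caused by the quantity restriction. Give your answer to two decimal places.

24.00

Rewriting demand in inverse form: P = 224 - 2Q.
Rewriting supply in inverse form: P = 203 + Q.
Without the quota, 224 - 2Q = 203 + Q gives Q* = 7.
At Q = 3 the demand price is 224 - 2(3) = 218 and the supply price is 203 + (3) = 206.
DWL = (1/2)(gap between curves at 3) x (Q* - 3) = (1/2)(12)(4) = 24.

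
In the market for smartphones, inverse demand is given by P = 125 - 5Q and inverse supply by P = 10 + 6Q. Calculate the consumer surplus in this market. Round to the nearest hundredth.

Setting demand equal to supply, 115 = 11Q, so Q* = 10.4545 and P* = 72.7273.
CS is the area between the demand curve and P* from 0 to Q*: (1/2)(10.4545)(52.2727) = 273.2438.

273.24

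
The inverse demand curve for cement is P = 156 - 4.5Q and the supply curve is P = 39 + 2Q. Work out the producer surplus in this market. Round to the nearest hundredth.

324.00

Equilibrium: 156 - 4.5Q = 39 + 2Q, so Q* = 18 and P* = 75.
PS is the area between P* and the supply curve from 0 to Q*: (1/2)(18)(36) = 324.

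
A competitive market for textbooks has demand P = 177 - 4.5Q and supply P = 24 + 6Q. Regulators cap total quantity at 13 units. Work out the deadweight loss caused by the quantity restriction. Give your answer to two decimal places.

12.96

Without the quota, 177 - 4.5Q = 24 + 6Q gives Q* = 14.5714.
At Q = 13 the demand price is 177 - 4.5(13) = 118.5 and the supply price is 24 + 6(13) = 102.
Deadweight loss is the triangle between the curves from 13 to 14.5714: (1/2)(118.5 - 102)(14.5714 - 13) = 12.9643.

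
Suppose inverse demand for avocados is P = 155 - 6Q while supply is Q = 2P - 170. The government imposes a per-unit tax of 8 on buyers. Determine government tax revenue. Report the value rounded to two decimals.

76.31

Rewriting supply in inverse form: P = 85 + 0.5Q.
Pre-tax equilibrium: 155 - 6Q = 85 + 0.5Q gives Q* = 10.7692, P* = 90.3846.
A tax on buyers shifts demand down by 8: (155 - 8) - 6Q = 85 + 0.5Q, so Q_t = 9.5385. Buyers pay P_b = 97.7692; sellers receive P_s = P_b - 8 = 89.7692.
Revenue is the tax times quantity traded: 8 x 9.5385 = 76.3077.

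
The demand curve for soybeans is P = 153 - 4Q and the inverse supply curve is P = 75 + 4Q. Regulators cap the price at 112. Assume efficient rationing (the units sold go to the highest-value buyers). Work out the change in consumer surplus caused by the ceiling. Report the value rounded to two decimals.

Without the control, 153 - 4Q = 75 + 4Q so Q* = 9.75 and P* = 114.
At the ceiling price 112, quantity supplied is (112 - 75)/4 = 9.25; supply is the short side, so Q = 9.25 trades at P = 112.
CS goes from (1/2)(9.75)(39) = 190.125 to 208.125 (computed as (153 - 112)(9.25) - (1/2)(4)(9.25)^2), a change of 18.

18.00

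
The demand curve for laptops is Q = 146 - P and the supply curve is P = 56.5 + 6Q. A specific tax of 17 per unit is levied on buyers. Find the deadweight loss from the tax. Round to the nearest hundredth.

Rewriting demand in inverse form: P = 146 - Q.
Pre-tax equilibrium: 146 - Q = 56.5 + 6Q gives Q* = 12.7857, P* = 133.2143.
With the tax, buyers' net willingness to pay falls by 17: (146 - 17) - Q = 56.5 + 6Q, so Q_t = 10.3571. Buyers pay P_b = 135.6429; sellers receive P_s = P_b - 17 = 118.6429.
The welfare triangle lost has base Q* - Q_t = 2.4286 and height t = 17, so DWL = (1/2)(2.4286)(17) = 20.6429.

20.64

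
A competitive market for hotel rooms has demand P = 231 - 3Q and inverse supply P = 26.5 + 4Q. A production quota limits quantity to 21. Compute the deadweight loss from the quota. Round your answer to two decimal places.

236.16

Without the quota, 231 - 3Q = 26.5 + 4Q gives Q* = 29.2143.
At Q = 21 the demand price is 231 - 3(21) = 168 and the supply price is 26.5 + 4(21) = 110.5.
DWL = (1/2)(gap between curves at 21) x (Q* - 21) = (1/2)(57.5)(8.2143) = 236.1607.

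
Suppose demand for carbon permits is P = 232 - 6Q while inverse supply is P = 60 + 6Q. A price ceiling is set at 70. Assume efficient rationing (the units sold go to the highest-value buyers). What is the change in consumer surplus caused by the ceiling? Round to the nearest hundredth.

-354.67

Free-market equilibrium: 232 - 6Q = 60 + 6Q gives Q* = 14.3333, P* = 146.
At the ceiling price 70, quantity supplied is (70 - 60)/6 = 1.6667; supply is the short side, so Q = 1.6667 trades at P = 70.
CS goes from (1/2)(14.3333)(86) = 616.3333 to 261.6667 (computed as (232 - 70)(1.6667) - (1/2)(6)(1.6667)^2), a change of -354.6667.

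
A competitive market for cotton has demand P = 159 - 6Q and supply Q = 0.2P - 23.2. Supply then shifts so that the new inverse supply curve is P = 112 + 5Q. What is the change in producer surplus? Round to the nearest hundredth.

Rewriting supply in inverse form: P = 116 + 5Q.
Initial equilibrium: Q_0 = 3.9091, P_0 = 135.5455; CS_0 = (1/2)(3.9091)(23.4545) = 45.843, PS_0 = (1/2)(3.9091)(19.5455) = 38.2025.
New equilibrium: 159 - 6Q = 112 + 5Q gives Q_1 = 4.2727, P_1 = 133.3636; CS_1 = 54.7686, PS_1 = 45.6405.
Change in producer surplus = 45.6405 - 38.2025 = 7.438.

7.44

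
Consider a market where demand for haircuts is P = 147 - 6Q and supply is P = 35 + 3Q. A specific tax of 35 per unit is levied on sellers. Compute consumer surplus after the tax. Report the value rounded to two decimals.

Pre-tax equilibrium: 147 - 6Q = 35 + 3Q gives Q* = 12.4444, P* = 72.3333.
With the tax, sellers need 35 more per unit: 147 - 6Q = 35 + 3Q + 35, so Q_t = 8.5556. Buyers pay P_b = 95.6667; sellers receive P_s = P_b - 35 = 60.6667.
Consumer surplus is the triangle under demand above P_b: (1/2)(8.5556)(147 - 95.6667) = 219.5926.

219.59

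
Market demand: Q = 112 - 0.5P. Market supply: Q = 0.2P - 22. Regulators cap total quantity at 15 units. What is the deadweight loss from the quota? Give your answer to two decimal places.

5.79

Rewriting demand in inverse form: P = 224 - 2Q.
Rewriting supply in inverse form: P = 110 + 5Q.
Without the quota, 224 - 2Q = 110 + 5Q gives Q* = 16.2857.
At Q = 15 the demand price is 224 - 2(15) = 194 and the supply price is 110 + 5(15) = 185.
DWL = (1/2)(gap between curves at 15) x (Q* - 15) = (1/2)(9)(1.2857) = 5.7857.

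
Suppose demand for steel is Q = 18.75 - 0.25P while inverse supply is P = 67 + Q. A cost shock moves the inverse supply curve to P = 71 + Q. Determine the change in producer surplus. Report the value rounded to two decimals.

Rewriting demand in inverse form: P = 75 - 4Q.
Initial equilibrium: Q_0 = 1.6, P_0 = 68.6; CS_0 = (1/2)(1.6)(6.4) = 5.12, PS_0 = (1/2)(1.6)(1.6) = 1.28.
New equilibrium: 75 - 4Q = 71 + Q gives Q_1 = 0.8, P_1 = 71.8; CS_1 = 1.28, PS_1 = 0.32.
Change in producer surplus = 0.32 - 1.28 = -0.96.

-0.96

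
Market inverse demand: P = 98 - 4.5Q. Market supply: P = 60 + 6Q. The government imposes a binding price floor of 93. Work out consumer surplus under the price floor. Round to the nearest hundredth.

Without the control, 98 - 4.5Q = 60 + 6Q so Q* = 3.619 and P* = 81.7143.
At P = 93, buyers demand (98 - 93)/4.5 = 1.1111 while sellers would supply more, so the quantity traded is 1.1111 at price 93.
CS is the triangle under demand above 93: (1/2)(1.1111)(98 - 93) = 2.7778.

2.78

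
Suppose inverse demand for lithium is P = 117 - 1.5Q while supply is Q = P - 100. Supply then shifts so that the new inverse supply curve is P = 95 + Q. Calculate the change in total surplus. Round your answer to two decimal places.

Rewriting supply in inverse form: P = 100 + Q.
Initial equilibrium: Q_0 = 6.8, P_0 = 106.8; CS_0 = (1/2)(6.8)(10.2) = 34.68, PS_0 = (1/2)(6.8)(6.8) = 23.12.
New equilibrium: 117 - 1.5Q = 95 + Q gives Q_1 = 8.8, P_1 = 103.8; CS_1 = 58.08, PS_1 = 38.72.
Change in total surplus = (58.08 + 38.72) - (34.68 + 23.12) = 39.

39.00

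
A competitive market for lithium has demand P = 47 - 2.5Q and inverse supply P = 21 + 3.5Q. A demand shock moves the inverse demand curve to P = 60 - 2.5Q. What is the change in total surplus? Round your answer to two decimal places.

70.42

Initial equilibrium: Q_0 = 4.3333, P_0 = 36.1667; CS_0 = (1/2)(4.3333)(10.8333) = 23.4722, PS_0 = (1/2)(4.3333)(15.1667) = 32.8611.
New equilibrium: 60 - 2.5Q = 21 + 3.5Q gives Q_1 = 6.5, P_1 = 43.75; CS_1 = 52.8125, PS_1 = 73.9375.
Change in total surplus = (52.8125 + 73.9375) - (23.4722 + 32.8611) = 70.4167.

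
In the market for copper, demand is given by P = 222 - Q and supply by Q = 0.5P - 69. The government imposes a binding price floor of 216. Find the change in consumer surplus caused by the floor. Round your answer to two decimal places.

-374.00

Rewriting supply in inverse form: P = 138 + 2Q.
Free-market equilibrium: 222 - Q = 138 + 2Q gives Q* = 28, P* = 194.
At the floor price 216, quantity demanded is (222 - 216)/1 = 6; demand is the short side, so Q = 6 trades at P = 216.
CS goes from (1/2)(28)(28) = 392 to 18 (computed as (222 - 216)(6) - (1/2)(1)(6)^2), a change of -374.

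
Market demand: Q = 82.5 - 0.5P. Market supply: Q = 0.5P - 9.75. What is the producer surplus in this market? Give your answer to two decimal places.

1323.14

Rewriting demand in inverse form: P = 165 - 2Q.
Rewriting supply in inverse form: P = 19.5 + 2Q.
Setting demand equal to supply, 145.5 = 4Q, so Q* = 36.375 and P* = 92.25.
Producer surplus is the triangle above supply below P*: (1/2)(36.375)(92.25 - 19.5) = (1/2)(36.375)(72.75) = 1323.1406.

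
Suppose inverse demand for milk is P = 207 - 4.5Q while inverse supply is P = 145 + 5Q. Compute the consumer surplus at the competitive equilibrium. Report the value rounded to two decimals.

Setting demand equal to supply, 62 = 9.5Q, so Q* = 6.5263 and P* = 177.6316.
Consumer surplus is the triangle under demand above P*: (1/2)(6.5263)(207 - 177.6316) = (1/2)(6.5263)(29.3684) = 95.8338.

95.83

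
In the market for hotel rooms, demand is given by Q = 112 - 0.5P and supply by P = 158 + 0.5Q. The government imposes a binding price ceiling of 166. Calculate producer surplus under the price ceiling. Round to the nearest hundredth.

Rewriting demand in inverse form: P = 224 - 2Q.
Free-market equilibrium: 224 - 2Q = 158 + 0.5Q gives Q* = 26.4, P* = 171.2.
At P = 166, sellers supply (166 - 158)/0.5 = 16 while buyers want more, so the quantity traded is 16 at price 166.
PS is the triangle above supply below 166: (1/2)(16)(166 - 158) = 64.

64.00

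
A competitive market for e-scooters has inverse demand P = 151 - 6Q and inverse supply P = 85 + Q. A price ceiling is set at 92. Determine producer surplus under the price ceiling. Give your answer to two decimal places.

Free-market equilibrium: 151 - 6Q = 85 + Q gives Q* = 9.4286, P* = 94.4286.
At the ceiling price 92, quantity supplied is (92 - 85)/1 = 7; supply is the short side, so Q = 7 trades at P = 92.
PS is the triangle above supply below 92: (1/2)(7)(92 - 85) = 24.5.

24.50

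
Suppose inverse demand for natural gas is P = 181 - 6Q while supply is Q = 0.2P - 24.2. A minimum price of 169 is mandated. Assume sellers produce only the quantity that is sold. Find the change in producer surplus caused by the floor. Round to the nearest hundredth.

11.62

Rewriting supply in inverse form: P = 121 + 5Q.
Without the control, 181 - 6Q = 121 + 5Q so Q* = 5.4545 and P* = 148.2727.
At P = 169, buyers demand (181 - 169)/6 = 2 while sellers would supply more, so the quantity traded is 2 at price 169.
PS goes from (1/2)(5.4545)(27.2727) = 74.3802 to 86 (computed as (169 - 121)(2) - (1/2)(5)(2)^2), a change of 11.6198.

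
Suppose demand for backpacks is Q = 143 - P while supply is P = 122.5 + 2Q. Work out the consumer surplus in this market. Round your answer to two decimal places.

23.35

Rewriting demand in inverse form: P = 143 - Q.
Set 143 - Q = 122.5 + 2Q, which gives 20.5 = 3Q, so Q* = 6.8333 and P* = 143 - (6.8333) = 136.1667.
The demand choke price is 143, so CS = (1/2)(Q*)(143 - P*) = (1/2)(6.8333)(6.8333) = 23.3472.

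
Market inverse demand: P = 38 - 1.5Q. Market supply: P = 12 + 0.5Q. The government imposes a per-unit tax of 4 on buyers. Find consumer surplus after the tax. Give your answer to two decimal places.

90.75

Without the tax, 38 - 1.5Q = 12 + 0.5Q so Q* = 13 and P* = 18.5.
With the tax, buyers' net willingness to pay falls by 4: (38 - 4) - 1.5Q = 12 + 0.5Q, so Q_t = 11. Buyers pay P_b = 21.5; sellers receive P_s = P_b - 4 = 17.5.
Consumer surplus is the triangle under demand above P_b: (1/2)(11)(38 - 21.5) = 90.75.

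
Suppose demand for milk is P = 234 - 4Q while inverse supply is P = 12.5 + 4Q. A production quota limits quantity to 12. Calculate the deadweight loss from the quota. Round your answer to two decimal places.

Without the quota, 234 - 4Q = 12.5 + 4Q gives Q* = 27.6875.
At Q = 12 the demand price is 234 - 4(12) = 186 and the supply price is 12.5 + 4(12) = 60.5.
DWL = (1/2)(gap between curves at 12) x (Q* - 12) = (1/2)(125.5)(15.6875) = 984.3906.

984.39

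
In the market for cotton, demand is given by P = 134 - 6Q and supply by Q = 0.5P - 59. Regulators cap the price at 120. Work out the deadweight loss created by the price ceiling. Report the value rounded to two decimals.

Rewriting supply in inverse form: P = 118 + 2Q.
Without the control, 134 - 6Q = 118 + 2Q so Q* = 2 and P* = 122.
At the ceiling price 120, quantity supplied is (120 - 118)/2 = 1; supply is the short side, so Q = 1 trades at P = 120.
The lost-trades triangle has base Q* - 1 = 1 and height equal to the gap between the curves at Q = 1, which is 128 - 120 = 8. DWL = (1/2)(1)(8) = 4.

4.00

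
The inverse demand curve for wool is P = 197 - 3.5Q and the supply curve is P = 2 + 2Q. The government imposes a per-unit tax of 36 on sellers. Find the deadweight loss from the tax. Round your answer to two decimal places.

117.82

Pre-tax equilibrium: 197 - 3.5Q = 2 + 2Q gives Q* = 35.4545, P* = 72.9091.
A tax on sellers shifts supply up by 36: 197 - 3.5Q = 2 + 2Q + 36, so Q_t = 28.9091. Buyers pay P_b = 95.8182; sellers receive P_s = P_b - 36 = 59.8182.
Deadweight loss is the triangle between the curves from Q_t to Q*: (1/2)(35.4545 - 28.9091)(36) = 117.8182.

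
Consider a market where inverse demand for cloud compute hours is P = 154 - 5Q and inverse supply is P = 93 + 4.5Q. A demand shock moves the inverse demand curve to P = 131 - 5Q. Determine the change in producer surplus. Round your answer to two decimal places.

-56.77

Initial equilibrium: Q_0 = 6.4211, P_0 = 121.8947; CS_0 = (1/2)(6.4211)(32.1053) = 103.0748, PS_0 = (1/2)(6.4211)(28.8947) = 92.7673.
New equilibrium: 131 - 5Q = 93 + 4.5Q gives Q_1 = 4, P_1 = 111; CS_1 = 40, PS_1 = 36.
Change in producer surplus = 36 - 92.7673 = -56.7673.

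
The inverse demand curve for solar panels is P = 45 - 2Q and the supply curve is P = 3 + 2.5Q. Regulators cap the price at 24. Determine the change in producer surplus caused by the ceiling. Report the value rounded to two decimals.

-20.69

Free-market equilibrium: 45 - 2Q = 3 + 2.5Q gives Q* = 9.3333, P* = 26.3333.
At P = 24, sellers supply (24 - 3)/2.5 = 8.4 while buyers want more, so the quantity traded is 8.4 at price 24.
PS goes from (1/2)(9.3333)(23.3333) = 108.8889 to 88.2 (computed as (24 - 3)(8.4) - (1/2)(2.5)(8.4)^2), a change of -20.6889.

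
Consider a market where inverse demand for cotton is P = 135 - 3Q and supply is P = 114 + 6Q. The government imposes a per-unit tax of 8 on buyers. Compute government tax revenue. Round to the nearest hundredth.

Without the tax, 135 - 3Q = 114 + 6Q so Q* = 2.3333 and P* = 128.
A tax on buyers shifts demand down by 8: (135 - 8) - 3Q = 114 + 6Q, so Q_t = 1.4444. Buyers pay P_b = 130.6667; sellers receive P_s = P_b - 8 = 122.6667.
Tax revenue = t x Q_t = 8 x 1.4444 = 11.5556.

11.56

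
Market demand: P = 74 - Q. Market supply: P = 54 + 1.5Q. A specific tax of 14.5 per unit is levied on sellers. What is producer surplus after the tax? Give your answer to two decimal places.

Without the tax, 74 - Q = 54 + 1.5Q so Q* = 8 and P* = 66.
A tax on sellers shifts supply up by 14.5: 74 - Q = 54 + 1.5Q + 14.5, so Q_t = 2.2. Buyers pay P_b = 71.8; sellers receive P_s = P_b - 14.5 = 57.3.
PS = (1/2)(Q_t)(P_s - 54) = (1/2)(2.2)(3.3) = 3.63.

3.63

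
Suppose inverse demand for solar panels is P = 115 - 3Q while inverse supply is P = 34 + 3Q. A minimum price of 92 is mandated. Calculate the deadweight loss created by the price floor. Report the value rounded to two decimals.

Free-market equilibrium: 115 - 3Q = 34 + 3Q gives Q* = 13.5, P* = 74.5.
At the floor price 92, quantity demanded is (115 - 92)/3 = 7.6667; demand is the short side, so Q = 7.6667 trades at P = 92.
The lost-trades triangle has base Q* - 7.6667 = 5.8333 and height equal to the gap between the curves at Q = 7.6667, which is 92 - 57 = 35. DWL = (1/2)(5.8333)(35) = 102.0833.

102.08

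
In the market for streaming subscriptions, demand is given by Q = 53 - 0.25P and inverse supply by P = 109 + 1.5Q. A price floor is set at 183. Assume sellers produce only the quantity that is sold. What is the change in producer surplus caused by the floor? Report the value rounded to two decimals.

Rewriting demand in inverse form: P = 212 - 4Q.
Free-market equilibrium: 212 - 4Q = 109 + 1.5Q gives Q* = 18.7273, P* = 137.0909.
At P = 183, buyers demand (212 - 183)/4 = 7.25 while sellers would supply more, so the quantity traded is 7.25 at price 183.
PS goes from (1/2)(18.7273)(28.0909) = 263.0331 to 497.0781 (computed as (183 - 109)(7.25) - (1/2)(1.5)(7.25)^2), a change of 234.0451.

234.05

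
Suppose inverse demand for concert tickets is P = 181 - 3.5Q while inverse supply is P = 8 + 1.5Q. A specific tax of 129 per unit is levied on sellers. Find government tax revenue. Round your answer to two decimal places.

Pre-tax equilibrium: 181 - 3.5Q = 8 + 1.5Q gives Q* = 34.6, P* = 59.9.
With the tax, sellers need 129 more per unit: 181 - 3.5Q = 8 + 1.5Q + 129, so Q_t = 8.8. Buyers pay P_b = 150.2; sellers receive P_s = P_b - 129 = 21.2.
Tax revenue = t x Q_t = 129 x 8.8 = 1135.2.

1135.20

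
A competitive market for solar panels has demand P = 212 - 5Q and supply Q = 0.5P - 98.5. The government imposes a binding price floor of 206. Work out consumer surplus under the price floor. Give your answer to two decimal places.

Rewriting supply in inverse form: P = 197 + 2Q.
Without the control, 212 - 5Q = 197 + 2Q so Q* = 2.1429 and P* = 201.2857.
At P = 206, buyers demand (212 - 206)/5 = 1.2 while sellers would supply more, so the quantity traded is 1.2 at price 206.
CS is the triangle under demand above 206: (1/2)(1.2)(212 - 206) = 3.6.

3.60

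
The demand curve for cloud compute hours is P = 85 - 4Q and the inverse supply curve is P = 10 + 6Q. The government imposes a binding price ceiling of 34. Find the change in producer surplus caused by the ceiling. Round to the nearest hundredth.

Free-market equilibrium: 85 - 4Q = 10 + 6Q gives Q* = 7.5, P* = 55.
At P = 34, sellers supply (34 - 10)/6 = 4 while buyers want more, so the quantity traded is 4 at price 34.
PS goes from (1/2)(7.5)(45) = 168.75 to 48 (computed as (34 - 10)(4) - (1/2)(6)(4)^2), a change of -120.75.

-120.75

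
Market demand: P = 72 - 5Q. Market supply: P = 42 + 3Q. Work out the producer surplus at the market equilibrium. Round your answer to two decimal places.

Setting demand equal to supply, 30 = 8Q, so Q* = 3.75 and P* = 53.25.
PS is the area between P* and the supply curve from 0 to Q*: (1/2)(3.75)(11.25) = 21.0938.

21.09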